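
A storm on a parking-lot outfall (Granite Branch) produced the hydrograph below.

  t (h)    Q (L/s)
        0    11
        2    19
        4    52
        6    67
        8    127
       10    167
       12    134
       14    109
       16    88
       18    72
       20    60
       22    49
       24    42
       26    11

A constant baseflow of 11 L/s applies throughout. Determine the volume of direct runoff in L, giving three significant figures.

V ≈ 6.15 × 10^6 L

Direct-runoff ordinates (Q − Q_b): 0.0, 8.0, 41.0, 56.0, 116.0, 156.0, 123.0, 98.0, 77.0, 61.0, 49.0, 38.0, 31.0, 0.0 L/s.
ΣQ_DR = 854.0 L/s.
With Δt = 2 h = 7200 s, V = ΣQ_DR · Δt = 854.0 × 7200 = 6.15 × 10^6 L.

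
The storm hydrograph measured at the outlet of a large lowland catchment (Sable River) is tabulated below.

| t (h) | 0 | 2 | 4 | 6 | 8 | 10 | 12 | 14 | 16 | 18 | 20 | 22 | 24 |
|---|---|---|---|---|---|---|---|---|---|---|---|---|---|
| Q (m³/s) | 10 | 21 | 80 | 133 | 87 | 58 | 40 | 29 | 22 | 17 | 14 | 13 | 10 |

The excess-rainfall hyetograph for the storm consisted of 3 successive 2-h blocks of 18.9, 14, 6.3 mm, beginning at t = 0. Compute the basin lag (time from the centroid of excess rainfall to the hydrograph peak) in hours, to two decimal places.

Centroid of excess rainfall: t_c = Σ P_i·t̄_i / ΣP_i = 2.3571 h (block centres at 1, 3, 5 h).
Hydrograph peak occurs at t = 6 h, so basin lag t_L = 6 − 2.3571 = 3.64 h.

t_L ≈ 3.64 h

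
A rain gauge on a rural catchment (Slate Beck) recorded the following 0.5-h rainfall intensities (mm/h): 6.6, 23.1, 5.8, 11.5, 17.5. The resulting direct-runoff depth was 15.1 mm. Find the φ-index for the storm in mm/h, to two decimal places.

Only the 3 blocks with intensity above φ contribute runoff: 23.1, 11.5, 17.5 mm/h.
Σ(I−φ)·Δt = d  ⇒  (23.1+11.5+17.5 − 3φ)·0.5 = 15.1
φ = (52.10 − 15.1/0.5) / 3 = 7.30 mm/h.

φ ≈ 7.30 mm/h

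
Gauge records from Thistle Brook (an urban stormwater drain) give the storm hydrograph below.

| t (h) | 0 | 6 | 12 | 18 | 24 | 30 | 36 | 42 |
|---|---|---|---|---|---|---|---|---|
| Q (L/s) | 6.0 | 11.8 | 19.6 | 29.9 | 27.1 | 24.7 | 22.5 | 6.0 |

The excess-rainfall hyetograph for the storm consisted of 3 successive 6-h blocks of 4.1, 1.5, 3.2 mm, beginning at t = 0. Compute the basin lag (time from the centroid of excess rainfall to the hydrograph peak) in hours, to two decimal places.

Centroid of excess rainfall: t_c = Σ P_i·t̄_i / ΣP_i = 8.3864 h (block centres at 3, 9, 15 h).
Hydrograph peak occurs at t = 18 h, so basin lag t_L = 18 − 8.3864 = 9.61 h.

t_L ≈ 9.61 h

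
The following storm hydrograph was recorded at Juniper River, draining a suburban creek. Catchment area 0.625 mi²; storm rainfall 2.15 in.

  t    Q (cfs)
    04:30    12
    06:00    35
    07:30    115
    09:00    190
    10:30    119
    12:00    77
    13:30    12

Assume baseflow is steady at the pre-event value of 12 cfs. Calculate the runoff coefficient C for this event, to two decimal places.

ΣQ_DR = 476.0 cfs; V = ΣQ_DR·Δt = 2.570 × 10^6 ft³.
Runoff depth d = V / A = 1.770 in.
C = d / P = 1.770 / 2.15 = 0.82.

C ≈ 0.82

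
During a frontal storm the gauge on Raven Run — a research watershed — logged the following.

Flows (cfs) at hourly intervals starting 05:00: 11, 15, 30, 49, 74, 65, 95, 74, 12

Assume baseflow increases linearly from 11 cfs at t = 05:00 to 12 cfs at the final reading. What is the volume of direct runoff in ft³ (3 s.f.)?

Direct-runoff ordinates (Q − Q_b): 0.00, 3.88, 18.75, 37.62, 62.50, 53.38, 83.25, 62.12, 0.00 cfs.
ΣQ_DR = 321.5 cfs.
With Δt = 1 h = 3600 s, V = ΣQ_DR · Δt = 321.5 × 3600 = 1.16 × 10^6 ft³.

V ≈ 1.16 × 10^6 ft³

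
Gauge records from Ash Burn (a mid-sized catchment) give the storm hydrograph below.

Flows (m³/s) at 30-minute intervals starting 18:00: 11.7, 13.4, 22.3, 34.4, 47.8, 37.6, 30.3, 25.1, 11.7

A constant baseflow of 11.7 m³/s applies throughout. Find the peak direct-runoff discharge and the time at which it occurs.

Subtracting baseflow gives direct-runoff ordinates: 0.0, 1.7, 10.6, 22.7, 36.1, 25.9, 18.6, 13.4, 0.0 m³/s.
The maximum is 36.1 m³/s, occurring at the reading for t = 20:00.

Q_p = 36.1 m³/s at t = 20:00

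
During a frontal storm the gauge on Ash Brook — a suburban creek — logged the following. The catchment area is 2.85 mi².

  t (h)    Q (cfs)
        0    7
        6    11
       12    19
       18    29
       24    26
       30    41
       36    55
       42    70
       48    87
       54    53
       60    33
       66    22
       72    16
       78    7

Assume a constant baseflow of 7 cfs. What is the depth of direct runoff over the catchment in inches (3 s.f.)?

d ≈ 1.23 in

Direct runoff: 0.0, 4.0, 12.0, 22.0, 19.0, 34.0, 48.0, 63.0, 80.0, 46.0, 26.0, 15.0, 9.0, 0.0 cfs; ΣQ_DR = 378.0 cfs.
V = ΣQ_DR · Δt = 378.0 × 21600 s = 8.165 × 10^6 ft³.
Over A = 2.85 mi², depth = V / A = 1.23 in.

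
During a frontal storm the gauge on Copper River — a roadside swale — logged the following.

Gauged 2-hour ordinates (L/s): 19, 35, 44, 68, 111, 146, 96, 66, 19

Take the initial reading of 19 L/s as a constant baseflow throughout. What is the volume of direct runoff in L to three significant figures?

Direct-runoff ordinates (Q − Q_b): 0.0, 16.0, 25.0, 49.0, 92.0, 127.0, 77.0, 47.0, 0.0 L/s.
ΣQ_DR = 433.0 L/s.
With Δt = 2 h = 7200 s, V = ΣQ_DR · Δt = 433.0 × 7200 = 3.12 × 10^6 L.

V ≈ 3.12 × 10^6 L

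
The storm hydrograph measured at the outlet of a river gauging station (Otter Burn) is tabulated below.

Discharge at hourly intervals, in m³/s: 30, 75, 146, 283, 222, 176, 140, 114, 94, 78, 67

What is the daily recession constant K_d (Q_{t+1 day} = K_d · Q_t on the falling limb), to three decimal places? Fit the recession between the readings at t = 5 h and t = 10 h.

K_d ≈ 0.010

Between t = 5 h and t = 10 h the flow falls from 176 to 67 m³/s over 5×1 h = 5 h.
Per-interval ratio K = (67/176)^(1/5) = 0.8244; K_d = K^(24/1) = 0.010.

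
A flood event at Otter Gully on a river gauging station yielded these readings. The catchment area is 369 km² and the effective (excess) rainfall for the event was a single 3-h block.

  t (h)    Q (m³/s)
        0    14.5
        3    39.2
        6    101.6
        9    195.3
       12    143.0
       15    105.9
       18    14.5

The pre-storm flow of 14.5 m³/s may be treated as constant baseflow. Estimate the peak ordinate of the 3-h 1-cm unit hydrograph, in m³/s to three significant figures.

Direct runoff: 0.0, 24.7, 87.1, 180.8, 128.5, 91.4, 0.0 m³/s; ΣQ_DR = 512.5 m³/s, peak = 180.8 m³/s.
Runoff depth d = ΣQ_DR·Δt / A = 512.5 × 10800 / (369 km²) = 15.00 mm.
The 1-cm UH is the DRH scaled by (10 mm)/d, so U_p = 180.8 × 10/15.00 = 121 m³/s.

U_p ≈ 121 m³/s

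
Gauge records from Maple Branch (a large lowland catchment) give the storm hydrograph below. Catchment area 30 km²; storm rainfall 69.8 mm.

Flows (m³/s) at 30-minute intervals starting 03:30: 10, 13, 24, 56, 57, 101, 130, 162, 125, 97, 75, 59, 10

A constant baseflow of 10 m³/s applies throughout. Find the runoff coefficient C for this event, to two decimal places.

C ≈ 0.68

ΣQ_DR = 789.0 m³/s; V = ΣQ_DR·Δt = 1.420 × 10^6 m³.
Runoff depth d = V / A = 47.34 mm.
C = d / P = 47.34 / 69.8 = 0.68.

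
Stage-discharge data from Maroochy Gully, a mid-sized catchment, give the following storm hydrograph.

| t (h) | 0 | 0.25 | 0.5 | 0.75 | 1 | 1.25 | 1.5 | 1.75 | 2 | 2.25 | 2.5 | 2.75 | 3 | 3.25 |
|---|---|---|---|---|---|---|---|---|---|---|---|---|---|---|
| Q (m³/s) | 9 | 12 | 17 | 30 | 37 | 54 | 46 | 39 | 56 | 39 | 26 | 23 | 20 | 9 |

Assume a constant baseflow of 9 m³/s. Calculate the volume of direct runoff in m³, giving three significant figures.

Direct-runoff ordinates (Q − Q_b): 0.0, 3.0, 8.0, 21.0, 28.0, 45.0, 37.0, 30.0, 47.0, 30.0, 17.0, 14.0, 11.0, 0.0 m³/s.
ΣQ_DR = 291.0 m³/s.
With Δt = 0.25 h = 900 s, V = ΣQ_DR · Δt = 291.0 × 900 = 2.62 × 10^5 m³.

V ≈ 2.62 × 10^5 m³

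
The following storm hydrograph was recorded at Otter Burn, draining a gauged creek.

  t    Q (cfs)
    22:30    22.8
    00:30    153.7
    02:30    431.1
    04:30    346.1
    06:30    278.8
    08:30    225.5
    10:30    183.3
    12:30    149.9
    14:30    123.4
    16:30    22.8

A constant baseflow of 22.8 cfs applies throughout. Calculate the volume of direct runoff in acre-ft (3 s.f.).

Direct-runoff ordinates (Q − Q_b): 0.0, 130.9, 408.3, 323.3, 256.0, 202.7, 160.5, 127.1, 100.6, 0.0 cfs.
ΣQ_DR = 1709 cfs.
With Δt = 2 h = 7200 s, V = ΣQ_DR · Δt = 1709 × 7200 = 1.23 × 10^7 ft³ = 283 acre-ft.

V ≈ 283 acre-ft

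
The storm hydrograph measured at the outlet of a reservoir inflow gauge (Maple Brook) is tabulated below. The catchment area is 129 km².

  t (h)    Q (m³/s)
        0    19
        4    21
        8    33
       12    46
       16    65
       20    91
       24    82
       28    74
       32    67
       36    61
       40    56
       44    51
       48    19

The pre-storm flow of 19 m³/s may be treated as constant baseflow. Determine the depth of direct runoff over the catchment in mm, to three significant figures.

Direct runoff: 0.0, 2.0, 14.0, 27.0, 46.0, 72.0, 63.0, 55.0, 48.0, 42.0, 37.0, 32.0, 0.0 m³/s; ΣQ_DR = 438.0 m³/s.
V = ΣQ_DR · Δt = 438.0 × 14400 s = 6.307 × 10^6 m³.
Over A = 129 km², depth = V / A = 48.9 mm.

d ≈ 48.9 mm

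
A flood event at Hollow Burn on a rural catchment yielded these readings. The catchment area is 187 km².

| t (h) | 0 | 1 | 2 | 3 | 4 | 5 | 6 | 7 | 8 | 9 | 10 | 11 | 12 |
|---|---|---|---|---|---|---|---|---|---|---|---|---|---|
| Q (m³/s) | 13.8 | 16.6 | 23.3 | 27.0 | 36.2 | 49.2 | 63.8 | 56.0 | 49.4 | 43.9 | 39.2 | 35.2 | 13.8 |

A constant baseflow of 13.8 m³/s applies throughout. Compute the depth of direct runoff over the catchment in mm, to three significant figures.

Direct runoff: 0.0, 2.8, 9.5, 13.2, 22.4, 35.4, 50.0, 42.2, 35.6, 30.1, 25.4, 21.4, 0.0 m³/s; ΣQ_DR = 288.0 m³/s.
V = ΣQ_DR · Δt = 288.0 × 3600 s = 1.037 × 10^6 m³.
Over A = 187 km², depth = V / A = 5.54 mm.

d ≈ 5.54 mm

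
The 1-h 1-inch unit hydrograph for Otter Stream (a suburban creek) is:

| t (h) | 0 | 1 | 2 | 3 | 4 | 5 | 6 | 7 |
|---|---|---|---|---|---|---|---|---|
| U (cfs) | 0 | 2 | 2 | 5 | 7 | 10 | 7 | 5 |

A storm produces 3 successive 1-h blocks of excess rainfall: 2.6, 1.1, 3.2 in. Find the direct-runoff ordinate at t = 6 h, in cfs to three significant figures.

By discrete convolution, Q_j = Σ (P_i / 1 in) · U_{j−i}.
At t = 6 h (j=6): Q = (2.6/1)·7 + (1.1/1)·10 + (3.2/1)·7 = 51.6 cfs.

Q ≈ 51.6 cfs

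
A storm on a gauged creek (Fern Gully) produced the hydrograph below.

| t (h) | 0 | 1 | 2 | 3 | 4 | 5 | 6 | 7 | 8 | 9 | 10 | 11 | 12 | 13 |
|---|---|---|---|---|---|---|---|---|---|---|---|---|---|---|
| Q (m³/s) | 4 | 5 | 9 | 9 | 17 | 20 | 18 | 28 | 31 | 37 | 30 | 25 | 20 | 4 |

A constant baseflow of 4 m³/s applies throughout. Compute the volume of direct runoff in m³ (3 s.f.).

V ≈ 7.24 × 10^5 m³

Direct-runoff ordinates (Q − Q_b): 0.0, 1.0, 5.0, 5.0, 13.0, 16.0, 14.0, 24.0, 27.0, 33.0, 26.0, 21.0, 16.0, 0.0 m³/s.
ΣQ_DR = 201.0 m³/s.
With Δt = 1 h = 3600 s, V = ΣQ_DR · Δt = 201.0 × 3600 = 7.24 × 10^5 m³.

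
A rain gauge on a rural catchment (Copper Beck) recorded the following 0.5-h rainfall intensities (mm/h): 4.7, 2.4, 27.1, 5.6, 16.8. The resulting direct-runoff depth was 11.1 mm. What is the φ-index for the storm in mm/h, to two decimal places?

Only the 2 blocks with intensity above φ contribute runoff: 27.1, 16.8 mm/h.
Σ(I−φ)·Δt = d  ⇒  (27.1+16.8 − 2φ)·0.5 = 11.1
φ = (43.90 − 11.1/0.5) / 2 = 10.85 mm/h.

φ ≈ 10.85 mm/h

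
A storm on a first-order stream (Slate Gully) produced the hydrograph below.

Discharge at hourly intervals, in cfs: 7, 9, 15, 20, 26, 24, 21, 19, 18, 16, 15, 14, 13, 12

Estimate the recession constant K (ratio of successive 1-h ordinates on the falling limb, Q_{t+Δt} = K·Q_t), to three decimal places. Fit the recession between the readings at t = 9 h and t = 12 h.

K ≈ 0.933

Using the recession-limb readings at t = 9 h and t = 12 h: Q falls from 16 to 13 cfs over 3 intervals.
K = (Q₂/Q₁)^(1/3) = (13/16)^(1/3) = 0.933.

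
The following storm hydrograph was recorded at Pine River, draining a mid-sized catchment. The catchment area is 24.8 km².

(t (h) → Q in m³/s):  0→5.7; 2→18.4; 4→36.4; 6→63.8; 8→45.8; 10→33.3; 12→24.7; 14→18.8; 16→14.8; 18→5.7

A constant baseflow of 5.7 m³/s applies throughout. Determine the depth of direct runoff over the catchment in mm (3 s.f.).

Direct runoff: 0.0, 12.7, 30.7, 58.1, 40.1, 27.6, 19.0, 13.1, 9.1, 0.0 m³/s; ΣQ_DR = 210.4 m³/s.
V = ΣQ_DR · Δt = 210.4 × 7200 s = 1.515 × 10^6 m³.
Over A = 24.8 km², depth = V / A = 61.1 mm.

d ≈ 61.1 mm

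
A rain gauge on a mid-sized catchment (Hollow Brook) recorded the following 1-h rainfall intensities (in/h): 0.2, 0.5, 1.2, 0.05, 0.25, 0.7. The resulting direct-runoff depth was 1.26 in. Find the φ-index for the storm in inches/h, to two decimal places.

Only the 3 blocks with intensity above φ contribute runoff: 0.5, 1.2, 0.7 in/h.
Σ(I−φ)·Δt = d  ⇒  (0.5+1.2+0.7 − 3φ)·1 = 1.26
φ = (2.400 − 1.26/1) / 3 = 0.38 in/h.

φ ≈ 0.38 in/h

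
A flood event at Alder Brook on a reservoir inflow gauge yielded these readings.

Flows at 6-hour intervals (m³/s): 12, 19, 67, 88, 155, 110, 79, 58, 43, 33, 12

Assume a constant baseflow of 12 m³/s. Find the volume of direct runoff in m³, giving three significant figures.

Direct-runoff ordinates (Q − Q_b): 0.0, 7.0, 55.0, 76.0, 143.0, 98.0, 67.0, 46.0, 31.0, 21.0, 0.0 m³/s.
ΣQ_DR = 544.0 m³/s.
With Δt = 6 h = 21600 s, V = ΣQ_DR · Δt = 544.0 × 21600 = 1.18 × 10^7 m³.

V ≈ 1.18 × 10^7 m³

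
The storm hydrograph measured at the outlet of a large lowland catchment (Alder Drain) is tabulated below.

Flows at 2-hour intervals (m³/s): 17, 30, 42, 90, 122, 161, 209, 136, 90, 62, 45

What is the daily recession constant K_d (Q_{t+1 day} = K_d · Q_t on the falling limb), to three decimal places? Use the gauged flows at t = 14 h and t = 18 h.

Between t = 14 h and t = 18 h the flow falls from 136 to 62 m³/s over 2×2 h = 4 h.
Per-interval ratio K = (62/136)^(1/2) = 0.6752; K_d = K^(24/2) = 0.009.

K_d ≈ 0.009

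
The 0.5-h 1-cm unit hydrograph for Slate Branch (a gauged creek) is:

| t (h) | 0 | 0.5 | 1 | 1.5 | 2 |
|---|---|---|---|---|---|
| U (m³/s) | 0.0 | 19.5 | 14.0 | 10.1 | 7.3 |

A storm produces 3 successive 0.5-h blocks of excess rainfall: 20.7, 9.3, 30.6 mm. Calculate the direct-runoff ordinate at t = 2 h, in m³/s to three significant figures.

Q ≈ 67.3 m³/s

By discrete convolution, Q_j = Σ (P_i / 10 mm) · U_{j−i}.
At t = 2 h (j=4): Q = (20.7/10)·7.3 + (9.3/10)·10.1 + (30.6/10)·14.0 = 67.3 m³/s.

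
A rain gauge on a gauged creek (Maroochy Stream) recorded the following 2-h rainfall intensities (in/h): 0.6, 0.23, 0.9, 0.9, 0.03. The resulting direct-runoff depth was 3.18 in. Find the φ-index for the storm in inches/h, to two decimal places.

φ ≈ 0.27 in/h

Only the 3 blocks with intensity above φ contribute runoff: 0.6, 0.9, 0.9 in/h.
Σ(I−φ)·Δt = d  ⇒  (0.6+0.9+0.9 − 3φ)·2 = 3.18
φ = (2.400 − 3.18/2) / 3 = 0.27 in/h.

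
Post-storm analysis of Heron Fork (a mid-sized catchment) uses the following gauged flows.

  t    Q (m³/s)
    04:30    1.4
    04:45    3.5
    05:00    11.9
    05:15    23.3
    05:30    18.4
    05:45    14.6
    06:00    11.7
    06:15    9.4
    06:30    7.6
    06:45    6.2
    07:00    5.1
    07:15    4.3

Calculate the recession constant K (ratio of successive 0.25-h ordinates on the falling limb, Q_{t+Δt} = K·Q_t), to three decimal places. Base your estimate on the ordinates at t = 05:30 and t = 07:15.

Using the recession-limb readings at t = 05:30 and t = 07:15: Q falls from 18.4 to 4.3 m³/s over 7 intervals.
K = (Q₂/Q₁)^(1/7) = (4.3/18.4)^(1/7) = 0.812.

K ≈ 0.812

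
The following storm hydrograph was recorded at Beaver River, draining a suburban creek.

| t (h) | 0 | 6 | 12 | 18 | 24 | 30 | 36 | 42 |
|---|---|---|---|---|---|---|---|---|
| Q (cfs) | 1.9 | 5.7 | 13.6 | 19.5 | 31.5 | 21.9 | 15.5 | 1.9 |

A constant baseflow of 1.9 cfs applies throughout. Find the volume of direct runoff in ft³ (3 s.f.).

Direct-runoff ordinates (Q − Q_b): 0.0, 3.8, 11.7, 17.6, 29.6, 20.0, 13.6, 0.0 cfs.
ΣQ_DR = 96.30 cfs.
With Δt = 6 h = 21600 s, V = ΣQ_DR · Δt = 96.30 × 21600 = 2.08 × 10^6 ft³.

V ≈ 2.08 × 10^6 ft³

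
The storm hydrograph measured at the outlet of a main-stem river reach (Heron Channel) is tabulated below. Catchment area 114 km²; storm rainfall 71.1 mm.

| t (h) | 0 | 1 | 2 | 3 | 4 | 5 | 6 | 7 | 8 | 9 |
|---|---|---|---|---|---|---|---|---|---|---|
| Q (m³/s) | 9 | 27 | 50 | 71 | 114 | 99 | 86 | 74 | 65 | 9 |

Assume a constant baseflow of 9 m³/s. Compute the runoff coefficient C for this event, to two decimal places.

ΣQ_DR = 514.0 m³/s; V = ΣQ_DR·Δt = 1.850 × 10^6 m³.
Runoff depth d = V / A = 16.23 mm.
C = d / P = 16.23 / 71.1 = 0.23.

C ≈ 0.23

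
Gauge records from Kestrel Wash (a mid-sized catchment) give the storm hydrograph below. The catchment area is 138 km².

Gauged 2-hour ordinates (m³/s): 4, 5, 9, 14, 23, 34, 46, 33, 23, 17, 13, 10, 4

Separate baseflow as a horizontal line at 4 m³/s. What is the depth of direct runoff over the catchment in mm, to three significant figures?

d ≈ 9.55 mm

Direct runoff: 0.0, 1.0, 5.0, 10.0, 19.0, 30.0, 42.0, 29.0, 19.0, 13.0, 9.0, 6.0, 0.0 m³/s; ΣQ_DR = 183.0 m³/s.
V = ΣQ_DR · Δt = 183.0 × 7200 s = 1.318 × 10^6 m³.
Over A = 138 km², depth = V / A = 9.55 mm.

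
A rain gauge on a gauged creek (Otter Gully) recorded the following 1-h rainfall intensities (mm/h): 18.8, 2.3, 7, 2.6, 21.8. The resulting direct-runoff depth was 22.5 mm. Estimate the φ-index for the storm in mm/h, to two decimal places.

φ ≈ 9.05 mm/h

Only the 2 blocks with intensity above φ contribute runoff: 18.8, 21.8 mm/h.
Σ(I−φ)·Δt = d  ⇒  (18.8+21.8 − 2φ)·1 = 22.5
φ = (40.60 − 22.5/1) / 2 = 9.05 mm/h.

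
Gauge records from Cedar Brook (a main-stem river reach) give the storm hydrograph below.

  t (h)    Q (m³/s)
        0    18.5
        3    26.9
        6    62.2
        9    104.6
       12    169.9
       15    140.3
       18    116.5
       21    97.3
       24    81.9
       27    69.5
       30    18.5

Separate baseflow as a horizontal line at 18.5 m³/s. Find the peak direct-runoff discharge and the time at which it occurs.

Subtracting baseflow gives direct-runoff ordinates: 0.0, 8.4, 43.7, 86.1, 151.4, 121.8, 98.0, 78.8, 63.4, 51.0, 0.0 m³/s.
The maximum is 151.4 m³/s, occurring at the reading for t = 12 h.

Q_p = 151.4 m³/s at t = 12 h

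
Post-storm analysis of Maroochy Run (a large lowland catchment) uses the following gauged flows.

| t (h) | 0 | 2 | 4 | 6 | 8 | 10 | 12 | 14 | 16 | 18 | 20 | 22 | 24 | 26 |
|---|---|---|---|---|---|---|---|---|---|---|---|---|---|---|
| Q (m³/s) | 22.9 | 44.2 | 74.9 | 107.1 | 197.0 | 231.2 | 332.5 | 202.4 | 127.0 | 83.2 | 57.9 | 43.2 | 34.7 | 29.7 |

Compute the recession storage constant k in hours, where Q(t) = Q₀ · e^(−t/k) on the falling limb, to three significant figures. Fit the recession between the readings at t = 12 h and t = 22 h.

On the falling limb, Q drops from 332.5 to 43.2 m³/s between t = 12 h and t = 22 h (Δt = 10 h).
k = −Δt / ln(Q₂/Q₁) = −10 / ln(43.2/332.5) = 4.90 h.

k ≈ 4.90 h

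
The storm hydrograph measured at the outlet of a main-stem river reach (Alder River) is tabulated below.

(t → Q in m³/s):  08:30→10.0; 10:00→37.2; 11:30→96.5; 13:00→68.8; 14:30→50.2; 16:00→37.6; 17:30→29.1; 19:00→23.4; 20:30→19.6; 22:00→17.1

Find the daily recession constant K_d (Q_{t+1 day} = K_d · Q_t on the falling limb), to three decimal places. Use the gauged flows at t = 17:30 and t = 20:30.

Between t = 17:30 and t = 20:30 the flow falls from 29.1 to 19.6 m³/s over 2×1.5 h = 3 h.
Per-interval ratio K = (19.6/29.1)^(1/2) = 0.8207; K_d = K^(24/1.5) = 0.042.

K_d ≈ 0.042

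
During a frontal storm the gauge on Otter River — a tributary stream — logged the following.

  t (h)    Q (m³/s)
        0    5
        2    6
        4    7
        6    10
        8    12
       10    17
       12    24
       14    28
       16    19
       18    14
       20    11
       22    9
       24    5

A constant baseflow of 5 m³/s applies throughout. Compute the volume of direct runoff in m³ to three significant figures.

V ≈ 7.34 × 10^5 m³

Direct-runoff ordinates (Q − Q_b): 0.0, 1.0, 2.0, 5.0, 7.0, 12.0, 19.0, 23.0, 14.0, 9.0, 6.0, 4.0, 0.0 m³/s.
ΣQ_DR = 102.0 m³/s.
With Δt = 2 h = 7200 s, V = ΣQ_DR · Δt = 102.0 × 7200 = 7.34 × 10^5 m³.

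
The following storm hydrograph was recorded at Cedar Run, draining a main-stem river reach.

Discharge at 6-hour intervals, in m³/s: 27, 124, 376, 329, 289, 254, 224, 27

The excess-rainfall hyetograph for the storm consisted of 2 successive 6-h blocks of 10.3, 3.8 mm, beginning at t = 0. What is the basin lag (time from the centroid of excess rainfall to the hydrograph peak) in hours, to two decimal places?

Centroid of excess rainfall: t_c = Σ P_i·t̄_i / ΣP_i = 4.6170 h (block centres at 3, 9 h).
Hydrograph peak occurs at t = 12 h, so basin lag t_L = 12 − 4.6170 = 7.38 h.

t_L ≈ 7.38 h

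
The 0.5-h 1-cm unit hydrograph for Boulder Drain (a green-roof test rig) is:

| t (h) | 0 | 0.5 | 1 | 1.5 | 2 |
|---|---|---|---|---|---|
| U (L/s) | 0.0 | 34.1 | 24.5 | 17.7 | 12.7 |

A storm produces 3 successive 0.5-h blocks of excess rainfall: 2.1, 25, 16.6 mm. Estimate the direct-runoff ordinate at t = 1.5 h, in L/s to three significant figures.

By discrete convolution, Q_j = Σ (P_i / 10 mm) · U_{j−i}.
At t = 1.5 h (j=3): Q = (2.1/10)·17.7 + (25/10)·24.5 + (16.6/10)·34.1 = 122 L/s.

Q ≈ 122 L/s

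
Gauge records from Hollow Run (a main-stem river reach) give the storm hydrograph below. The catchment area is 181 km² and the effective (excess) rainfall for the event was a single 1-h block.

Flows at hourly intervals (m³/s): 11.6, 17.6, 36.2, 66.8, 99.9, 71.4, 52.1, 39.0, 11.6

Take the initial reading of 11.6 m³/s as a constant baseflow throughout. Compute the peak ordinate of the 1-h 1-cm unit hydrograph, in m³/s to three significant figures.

U_p ≈ 147 m³/s

Direct runoff: 0.0, 6.0, 24.6, 55.2, 88.3, 59.8, 40.5, 27.4, 0.0 m³/s; ΣQ_DR = 301.8 m³/s, peak = 88.3 m³/s.
Runoff depth d = ΣQ_DR·Δt / A = 301.8 × 3600 / (181 km²) = 6.003 mm.
The 1-cm UH is the DRH scaled by (10 mm)/d, so U_p = 88.3 × 10/6.003 = 147 m³/s.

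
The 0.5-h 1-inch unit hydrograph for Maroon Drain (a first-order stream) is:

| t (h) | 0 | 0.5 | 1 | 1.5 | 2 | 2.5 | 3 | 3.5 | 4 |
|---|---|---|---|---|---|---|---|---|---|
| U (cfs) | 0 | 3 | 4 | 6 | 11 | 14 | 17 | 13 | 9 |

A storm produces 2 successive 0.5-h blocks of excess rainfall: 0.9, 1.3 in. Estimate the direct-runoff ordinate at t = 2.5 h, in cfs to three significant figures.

Q ≈ 26.9 cfs

By discrete convolution, Q_j = Σ (P_i / 1 in) · U_{j−i}.
At t = 2.5 h (j=5): Q = (0.9/1)·14 + (1.3/1)·11 = 26.9 cfs.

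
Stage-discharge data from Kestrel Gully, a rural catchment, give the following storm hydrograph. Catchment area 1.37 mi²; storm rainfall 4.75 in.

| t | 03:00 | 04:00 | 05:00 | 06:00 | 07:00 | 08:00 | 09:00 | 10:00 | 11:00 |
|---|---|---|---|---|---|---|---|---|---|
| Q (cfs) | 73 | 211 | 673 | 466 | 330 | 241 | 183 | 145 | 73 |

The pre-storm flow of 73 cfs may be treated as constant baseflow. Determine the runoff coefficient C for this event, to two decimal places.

C ≈ 0.41

ΣQ_DR = 1738 cfs; V = ΣQ_DR·Δt = 6.257 × 10^6 ft³.
Runoff depth d = V / A = 1.966 in.
C = d / P = 1.966 / 4.75 = 0.41.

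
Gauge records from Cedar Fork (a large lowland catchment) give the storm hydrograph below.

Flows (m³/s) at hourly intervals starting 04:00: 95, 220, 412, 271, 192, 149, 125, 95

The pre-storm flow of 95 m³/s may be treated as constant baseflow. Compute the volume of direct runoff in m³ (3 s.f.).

Direct-runoff ordinates (Q − Q_b): 0.0, 125.0, 317.0, 176.0, 97.0, 54.0, 30.0, 0.0 m³/s.
ΣQ_DR = 799.0 m³/s.
With Δt = 1 h = 3600 s, V = ΣQ_DR · Δt = 799.0 × 3600 = 2.88 × 10^6 m³.

V ≈ 2.88 × 10^6 m³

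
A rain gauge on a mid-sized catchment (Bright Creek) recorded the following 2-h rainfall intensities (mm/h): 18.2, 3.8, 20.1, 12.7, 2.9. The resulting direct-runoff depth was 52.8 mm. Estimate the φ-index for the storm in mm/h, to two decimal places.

Only the 3 blocks with intensity above φ contribute runoff: 18.2, 20.1, 12.7 mm/h.
Σ(I−φ)·Δt = d  ⇒  (18.2+20.1+12.7 − 3φ)·2 = 52.8
φ = (51.00 − 52.8/2) / 3 = 8.20 mm/h.

φ ≈ 8.20 mm/h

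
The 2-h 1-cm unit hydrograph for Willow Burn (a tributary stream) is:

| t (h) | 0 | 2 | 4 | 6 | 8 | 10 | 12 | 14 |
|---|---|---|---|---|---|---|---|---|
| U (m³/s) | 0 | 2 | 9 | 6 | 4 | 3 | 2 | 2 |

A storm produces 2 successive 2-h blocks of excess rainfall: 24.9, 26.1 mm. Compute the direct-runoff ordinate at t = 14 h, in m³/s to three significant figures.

By discrete convolution, Q_j = Σ (P_i / 10 mm) · U_{j−i}.
At t = 14 h (j=7): Q = (24.9/10)·2 + (26.1/10)·2 = 10.2 m³/s.

Q ≈ 10.2 m³/s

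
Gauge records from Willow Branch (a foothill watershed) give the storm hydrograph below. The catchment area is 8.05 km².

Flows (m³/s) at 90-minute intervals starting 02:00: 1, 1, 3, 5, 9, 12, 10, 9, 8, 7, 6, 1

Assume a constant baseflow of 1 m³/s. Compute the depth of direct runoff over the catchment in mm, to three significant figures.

d ≈ 40.2 mm

Direct runoff: 0.0, 0.0, 2.0, 4.0, 8.0, 11.0, 9.0, 8.0, 7.0, 6.0, 5.0, 0.0 m³/s; ΣQ_DR = 60.00 m³/s.
V = ΣQ_DR · Δt = 60.00 × 5400 s = 3.240 × 10^5 m³.
Over A = 8.05 km², depth = V / A = 40.2 mm.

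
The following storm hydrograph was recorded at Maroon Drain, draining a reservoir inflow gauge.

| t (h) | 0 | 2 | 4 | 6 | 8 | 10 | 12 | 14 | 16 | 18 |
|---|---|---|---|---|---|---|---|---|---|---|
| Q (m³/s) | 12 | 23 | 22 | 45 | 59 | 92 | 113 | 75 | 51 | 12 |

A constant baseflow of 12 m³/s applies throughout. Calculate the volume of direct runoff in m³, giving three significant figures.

V ≈ 2.76 × 10^6 m³

Direct-runoff ordinates (Q − Q_b): 0.0, 11.0, 10.0, 33.0, 47.0, 80.0, 101.0, 63.0, 39.0, 0.0 m³/s.
ΣQ_DR = 384.0 m³/s.
With Δt = 2 h = 7200 s, V = ΣQ_DR · Δt = 384.0 × 7200 = 2.76 × 10^6 m³.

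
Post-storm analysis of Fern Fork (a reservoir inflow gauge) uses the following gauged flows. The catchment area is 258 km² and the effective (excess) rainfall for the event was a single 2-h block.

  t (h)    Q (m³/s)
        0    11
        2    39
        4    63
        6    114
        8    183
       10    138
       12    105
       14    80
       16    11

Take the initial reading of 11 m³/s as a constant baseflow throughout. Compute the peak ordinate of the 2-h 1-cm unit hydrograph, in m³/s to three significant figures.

U_p ≈ 95.6 m³/s

Direct runoff: 0.0, 28.0, 52.0, 103.0, 172.0, 127.0, 94.0, 69.0, 0.0 m³/s; ΣQ_DR = 645.0 m³/s, peak = 172.0 m³/s.
Runoff depth d = ΣQ_DR·Δt / A = 645.0 × 7200 / (258 km²) = 18.00 mm.
The 1-cm UH is the DRH scaled by (10 mm)/d, so U_p = 172.0 × 10/18.00 = 95.6 m³/s.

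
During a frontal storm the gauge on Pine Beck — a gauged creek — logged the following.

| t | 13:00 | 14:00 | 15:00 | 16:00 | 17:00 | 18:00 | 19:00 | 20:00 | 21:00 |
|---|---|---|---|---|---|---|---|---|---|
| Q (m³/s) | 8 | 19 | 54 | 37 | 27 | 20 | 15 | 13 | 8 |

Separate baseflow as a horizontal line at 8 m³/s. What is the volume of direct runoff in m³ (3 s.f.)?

V ≈ 4.64 × 10^5 m³

Direct-runoff ordinates (Q − Q_b): 0.0, 11.0, 46.0, 29.0, 19.0, 12.0, 7.0, 5.0, 0.0 m³/s.
ΣQ_DR = 129.0 m³/s.
With Δt = 1 h = 3600 s, V = ΣQ_DR · Δt = 129.0 × 3600 = 4.64 × 10^5 m³.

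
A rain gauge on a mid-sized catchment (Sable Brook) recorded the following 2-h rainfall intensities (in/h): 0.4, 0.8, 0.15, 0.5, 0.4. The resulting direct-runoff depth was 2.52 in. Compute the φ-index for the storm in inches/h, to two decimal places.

φ ≈ 0.21 in/h

Only the 4 blocks with intensity above φ contribute runoff: 0.4, 0.8, 0.5, 0.4 in/h.
Σ(I−φ)·Δt = d  ⇒  (0.4+0.8+0.5+0.4 − 4φ)·2 = 2.52
φ = (2.100 − 2.52/2) / 4 = 0.21 in/h.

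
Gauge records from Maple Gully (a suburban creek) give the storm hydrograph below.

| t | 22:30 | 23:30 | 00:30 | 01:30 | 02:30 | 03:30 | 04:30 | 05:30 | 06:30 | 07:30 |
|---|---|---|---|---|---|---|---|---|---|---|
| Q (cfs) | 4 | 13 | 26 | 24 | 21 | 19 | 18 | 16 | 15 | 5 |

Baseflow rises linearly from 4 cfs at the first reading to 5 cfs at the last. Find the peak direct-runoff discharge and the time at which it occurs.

Subtracting baseflow gives direct-runoff ordinates: 0.00, 8.89, 21.78, 19.67, 16.56, 14.44, 13.33, 11.22, 10.11, 0.00 cfs.
The maximum is 21.78 cfs, occurring at the reading for t = 00:30.

Q_p = 21.78 cfs at t = 00:30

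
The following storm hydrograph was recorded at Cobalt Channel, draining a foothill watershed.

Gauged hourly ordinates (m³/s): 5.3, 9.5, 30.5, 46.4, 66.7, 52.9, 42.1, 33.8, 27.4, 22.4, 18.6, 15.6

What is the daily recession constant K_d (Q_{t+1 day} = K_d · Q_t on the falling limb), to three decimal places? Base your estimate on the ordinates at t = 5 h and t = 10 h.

Between t = 5 h and t = 10 h the flow falls from 52.9 to 18.6 m³/s over 5×1 h = 5 h.
Per-interval ratio K = (18.6/52.9)^(1/5) = 0.8114; K_d = K^(24/1) = 0.007.

K_d ≈ 0.007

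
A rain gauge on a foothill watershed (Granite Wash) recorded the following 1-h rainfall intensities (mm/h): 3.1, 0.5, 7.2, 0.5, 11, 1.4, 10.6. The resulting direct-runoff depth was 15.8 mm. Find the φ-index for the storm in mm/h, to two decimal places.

φ ≈ 4.33 mm/h

Only the 3 blocks with intensity above φ contribute runoff: 7.2, 11, 10.6 mm/h.
Σ(I−φ)·Δt = d  ⇒  (7.2+11+10.6 − 3φ)·1 = 15.8
φ = (28.80 − 15.8/1) / 3 = 4.33 mm/h.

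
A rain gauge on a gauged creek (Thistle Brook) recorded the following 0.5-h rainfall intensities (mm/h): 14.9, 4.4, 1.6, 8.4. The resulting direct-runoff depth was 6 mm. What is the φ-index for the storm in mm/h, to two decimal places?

Only the 2 blocks with intensity above φ contribute runoff: 14.9, 8.4 mm/h.
Σ(I−φ)·Δt = d  ⇒  (14.9+8.4 − 2φ)·0.5 = 6
φ = (23.30 − 6/0.5) / 2 = 5.65 mm/h.

φ ≈ 5.65 mm/h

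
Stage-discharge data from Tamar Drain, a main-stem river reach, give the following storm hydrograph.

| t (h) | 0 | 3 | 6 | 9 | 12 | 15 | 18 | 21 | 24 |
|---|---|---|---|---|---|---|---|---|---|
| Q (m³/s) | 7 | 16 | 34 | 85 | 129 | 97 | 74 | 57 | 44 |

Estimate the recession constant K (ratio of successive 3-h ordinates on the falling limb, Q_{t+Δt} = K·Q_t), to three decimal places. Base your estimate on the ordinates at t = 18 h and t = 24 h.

Using the recession-limb readings at t = 18 h and t = 24 h: Q falls from 74 to 44 m³/s over 2 intervals.
K = (Q₂/Q₁)^(1/2) = (44/74)^(1/2) = 0.771.

K ≈ 0.771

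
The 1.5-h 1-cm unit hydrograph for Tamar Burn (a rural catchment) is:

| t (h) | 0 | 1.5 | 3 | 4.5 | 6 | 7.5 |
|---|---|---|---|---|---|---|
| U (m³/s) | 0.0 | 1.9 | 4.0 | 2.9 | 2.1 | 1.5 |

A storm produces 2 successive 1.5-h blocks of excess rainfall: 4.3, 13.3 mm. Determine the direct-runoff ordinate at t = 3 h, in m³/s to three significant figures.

Q ≈ 4.25 m³/s

By discrete convolution, Q_j = Σ (P_i / 10 mm) · U_{j−i}.
At t = 3 h (j=2): Q = (4.3/10)·4.0 + (13.3/10)·1.9 = 4.25 m³/s.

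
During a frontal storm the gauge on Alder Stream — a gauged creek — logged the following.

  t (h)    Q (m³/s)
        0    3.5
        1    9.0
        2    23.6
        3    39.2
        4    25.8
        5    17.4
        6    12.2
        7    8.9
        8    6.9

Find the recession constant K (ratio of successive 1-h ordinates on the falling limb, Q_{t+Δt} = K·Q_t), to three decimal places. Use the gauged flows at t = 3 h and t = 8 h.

Using the recession-limb readings at t = 3 h and t = 8 h: Q falls from 39.2 to 6.9 m³/s over 5 intervals.
K = (Q₂/Q₁)^(1/5) = (6.9/39.2)^(1/5) = 0.707.

K ≈ 0.707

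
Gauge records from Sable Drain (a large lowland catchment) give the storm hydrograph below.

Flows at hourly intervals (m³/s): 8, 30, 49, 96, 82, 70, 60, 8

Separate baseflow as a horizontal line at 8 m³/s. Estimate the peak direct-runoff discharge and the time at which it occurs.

Q_p = 88.0 m³/s at t = 3 h

Subtracting baseflow gives direct-runoff ordinates: 0.0, 22.0, 41.0, 88.0, 74.0, 62.0, 52.0, 0.0 m³/s.
The maximum is 88.0 m³/s, occurring at the reading for t = 3 h.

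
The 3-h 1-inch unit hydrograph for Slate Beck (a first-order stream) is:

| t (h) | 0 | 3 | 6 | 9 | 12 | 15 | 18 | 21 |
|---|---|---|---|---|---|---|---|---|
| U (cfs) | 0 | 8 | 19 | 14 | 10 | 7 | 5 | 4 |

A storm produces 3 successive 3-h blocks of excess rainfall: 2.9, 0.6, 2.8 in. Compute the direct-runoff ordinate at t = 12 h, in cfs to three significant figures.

By discrete convolution, Q_j = Σ (P_i / 1 in) · U_{j−i}.
At t = 12 h (j=4): Q = (2.9/1)·10 + (0.6/1)·14 + (2.8/1)·19 = 90.6 cfs.

Q ≈ 90.6 cfs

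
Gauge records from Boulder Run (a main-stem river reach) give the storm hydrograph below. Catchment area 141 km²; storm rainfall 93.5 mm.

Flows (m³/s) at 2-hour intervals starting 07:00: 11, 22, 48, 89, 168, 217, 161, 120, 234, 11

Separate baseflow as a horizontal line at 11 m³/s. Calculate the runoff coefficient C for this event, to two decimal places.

C ≈ 0.53

ΣQ_DR = 971.0 m³/s; V = ΣQ_DR·Δt = 6.991 × 10^6 m³.
Runoff depth d = V / A = 49.58 mm.
C = d / P = 49.58 / 93.5 = 0.53.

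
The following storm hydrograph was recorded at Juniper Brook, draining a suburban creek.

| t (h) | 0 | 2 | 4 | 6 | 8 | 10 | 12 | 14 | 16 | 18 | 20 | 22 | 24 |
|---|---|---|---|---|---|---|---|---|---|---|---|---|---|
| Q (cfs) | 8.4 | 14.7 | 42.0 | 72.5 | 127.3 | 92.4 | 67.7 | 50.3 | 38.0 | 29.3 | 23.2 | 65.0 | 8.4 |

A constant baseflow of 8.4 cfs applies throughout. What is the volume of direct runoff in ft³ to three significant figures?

V ≈ 3.82 × 10^6 ft³

Direct-runoff ordinates (Q − Q_b): 0.0, 6.3, 33.6, 64.1, 118.9, 84.0, 59.3, 41.9, 29.6, 20.9, 14.8, 56.6, 0.0 cfs.
ΣQ_DR = 530.0 cfs.
With Δt = 2 h = 7200 s, V = ΣQ_DR · Δt = 530.0 × 7200 = 3.82 × 10^6 ft³.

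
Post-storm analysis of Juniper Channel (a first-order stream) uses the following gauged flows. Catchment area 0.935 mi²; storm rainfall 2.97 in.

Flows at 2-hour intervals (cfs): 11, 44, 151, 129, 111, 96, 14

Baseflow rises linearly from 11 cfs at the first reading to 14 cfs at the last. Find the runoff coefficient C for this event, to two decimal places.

ΣQ_DR = 468.5 cfs; V = ΣQ_DR·Δt = 3.373 × 10^6 ft³.
Runoff depth d = V / A = 1.553 in.
C = d / P = 1.553 / 2.97 = 0.52.

C ≈ 0.52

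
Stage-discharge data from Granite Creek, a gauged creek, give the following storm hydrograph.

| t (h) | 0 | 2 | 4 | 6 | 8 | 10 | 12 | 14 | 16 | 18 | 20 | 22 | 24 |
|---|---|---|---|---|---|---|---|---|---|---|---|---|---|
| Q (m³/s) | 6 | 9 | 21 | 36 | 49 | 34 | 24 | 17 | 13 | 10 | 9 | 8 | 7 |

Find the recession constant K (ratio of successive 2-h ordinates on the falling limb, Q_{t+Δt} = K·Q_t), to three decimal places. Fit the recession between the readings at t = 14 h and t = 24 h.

Using the recession-limb readings at t = 14 h and t = 24 h: Q falls from 17 to 7 m³/s over 5 intervals.
K = (Q₂/Q₁)^(1/5) = (7/17)^(1/5) = 0.837.

K ≈ 0.837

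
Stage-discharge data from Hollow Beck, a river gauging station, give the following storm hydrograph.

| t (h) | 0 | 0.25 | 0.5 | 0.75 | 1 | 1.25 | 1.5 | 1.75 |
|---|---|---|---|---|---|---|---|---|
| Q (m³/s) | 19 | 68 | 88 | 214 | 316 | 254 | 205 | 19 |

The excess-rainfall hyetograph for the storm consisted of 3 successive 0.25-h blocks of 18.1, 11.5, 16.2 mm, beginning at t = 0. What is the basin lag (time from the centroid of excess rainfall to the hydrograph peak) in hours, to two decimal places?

t_L ≈ 0.64 h

Centroid of excess rainfall: t_c = Σ P_i·t̄_i / ΣP_i = 0.3646 h (block centres at 0.125, 0.375, 0.625 h).
Hydrograph peak occurs at t = 1 h, so basin lag t_L = 1 − 0.3646 = 0.64 h.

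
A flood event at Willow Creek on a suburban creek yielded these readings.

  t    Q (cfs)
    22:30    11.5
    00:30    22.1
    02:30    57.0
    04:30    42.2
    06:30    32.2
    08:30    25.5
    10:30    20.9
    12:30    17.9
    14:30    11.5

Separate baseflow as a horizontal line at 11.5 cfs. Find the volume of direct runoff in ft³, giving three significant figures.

Direct-runoff ordinates (Q − Q_b): 0.0, 10.6, 45.5, 30.7, 20.7, 14.0, 9.4, 6.4, 0.0 cfs.
ΣQ_DR = 137.3 cfs.
With Δt = 2 h = 7200 s, V = ΣQ_DR · Δt = 137.3 × 7200 = 9.89 × 10^5 ft³.

V ≈ 9.89 × 10^5 ft³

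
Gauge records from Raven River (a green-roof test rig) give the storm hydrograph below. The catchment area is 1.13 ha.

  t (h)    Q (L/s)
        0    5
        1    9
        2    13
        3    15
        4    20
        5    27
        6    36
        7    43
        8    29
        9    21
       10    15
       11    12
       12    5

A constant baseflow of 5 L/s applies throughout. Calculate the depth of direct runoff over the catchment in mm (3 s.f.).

Direct runoff: 0.0, 4.0, 8.0, 10.0, 15.0, 22.0, 31.0, 38.0, 24.0, 16.0, 10.0, 7.0, 0.0 L/s; ΣQ_DR = 185.0 L/s.
V = ΣQ_DR · Δt = 185.0 × 3600 s = 6.660 × 10^5 L.
Over A = 1.13 ha, depth = V / A = 58.9 mm.

d ≈ 58.9 mm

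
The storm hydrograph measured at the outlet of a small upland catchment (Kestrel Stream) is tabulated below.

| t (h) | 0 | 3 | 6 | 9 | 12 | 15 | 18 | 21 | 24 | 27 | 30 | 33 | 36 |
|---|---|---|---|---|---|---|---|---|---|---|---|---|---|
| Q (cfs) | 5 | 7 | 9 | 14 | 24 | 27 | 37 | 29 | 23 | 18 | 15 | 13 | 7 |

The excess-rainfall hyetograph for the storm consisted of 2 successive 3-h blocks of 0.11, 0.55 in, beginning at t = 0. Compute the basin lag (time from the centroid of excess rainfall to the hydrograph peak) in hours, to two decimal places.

Centroid of excess rainfall: t_c = Σ P_i·t̄_i / ΣP_i = 4.0000 h (block centres at 1.5, 4.5 h).
Hydrograph peak occurs at t = 18 h, so basin lag t_L = 18 − 4.0000 = 14.00 h.

t_L ≈ 14.00 h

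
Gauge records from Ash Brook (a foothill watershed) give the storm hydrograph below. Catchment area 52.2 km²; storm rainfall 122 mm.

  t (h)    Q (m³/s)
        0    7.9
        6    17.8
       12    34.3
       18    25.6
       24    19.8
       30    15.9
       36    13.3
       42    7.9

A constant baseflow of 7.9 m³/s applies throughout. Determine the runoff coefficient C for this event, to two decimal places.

ΣQ_DR = 79.30 m³/s; V = ΣQ_DR·Δt = 1.713 × 10^6 m³.
Runoff depth d = V / A = 32.81 mm.
C = d / P = 32.81 / 122 = 0.27.

C ≈ 0.27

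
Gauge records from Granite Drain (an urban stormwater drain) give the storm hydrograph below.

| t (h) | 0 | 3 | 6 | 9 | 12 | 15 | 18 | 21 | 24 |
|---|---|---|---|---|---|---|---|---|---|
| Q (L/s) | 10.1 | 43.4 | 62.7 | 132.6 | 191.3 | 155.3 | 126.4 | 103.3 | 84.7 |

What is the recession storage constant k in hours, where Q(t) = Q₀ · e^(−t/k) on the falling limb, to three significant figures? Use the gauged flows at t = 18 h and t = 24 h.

On the falling limb, Q drops from 126.4 to 84.7 L/s between t = 18 h and t = 24 h (Δt = 6 h).
k = −Δt / ln(Q₂/Q₁) = −6 / ln(84.7/126.4) = 15.0 h.

k ≈ 15.0 h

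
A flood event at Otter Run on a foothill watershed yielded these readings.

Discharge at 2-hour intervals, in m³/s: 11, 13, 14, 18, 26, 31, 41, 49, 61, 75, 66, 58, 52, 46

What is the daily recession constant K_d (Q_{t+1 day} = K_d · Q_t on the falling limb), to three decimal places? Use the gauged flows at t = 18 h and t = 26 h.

Between t = 18 h and t = 26 h the flow falls from 75 to 46 m³/s over 4×2 h = 8 h.
Per-interval ratio K = (46/75)^(1/4) = 0.8850; K_d = K^(24/2) = 0.231.

K_d ≈ 0.231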